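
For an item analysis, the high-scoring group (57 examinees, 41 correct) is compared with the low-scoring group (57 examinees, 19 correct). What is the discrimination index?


p_upper = 41/57 = 0.7193
p_lower = 19/57 = 0.3333
D = 0.7193 - 0.3333 = 0.386

0.386


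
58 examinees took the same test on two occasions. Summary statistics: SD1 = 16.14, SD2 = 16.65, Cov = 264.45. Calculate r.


r = cov(X,Y) / (SD_X * SD_Y)
r = 264.45 / (16.14 * 16.65)
r = 264.45 / 268.731
r = 0.9841

0.9841


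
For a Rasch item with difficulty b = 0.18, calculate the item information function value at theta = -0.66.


P = 1/(1+exp(-(-0.66-0.18))) = 0.3015
I = P*(1-P) = 0.3015 * 0.6985
I = 0.2106

0.2106


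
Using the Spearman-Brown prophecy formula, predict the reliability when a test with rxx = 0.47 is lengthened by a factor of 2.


r_new = (n * rxx) / (1 + (n-1) * rxx)
r_new = (2 * 0.47) / (1 + 1 * 0.47)
r_new = 0.94 / 1.47
r_new = 0.6395

0.6395


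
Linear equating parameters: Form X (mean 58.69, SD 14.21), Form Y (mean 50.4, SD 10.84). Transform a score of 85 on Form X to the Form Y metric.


slope = SD_Y / SD_X = 10.84 / 14.21 ~ 0.7628
intercept = mean_Y - slope * mean_X = 50.4 - (10.84 / 14.21) * 58.69 ~ 5.6287
Y = slope * X + intercept. To avoid rounding drift from the rounded slope/intercept, evaluate the equivalent form Y = mean_Y + SD_Y * (X - mean_X) / SD_X at full precision:
Y = 50.4 + 10.84 * (85 - 58.69) / 14.21
Y = 50.4 + 10.84 * 26.31 / 14.21
Y = 50.4 + 285.2004 / 14.21
Y = 50.4 + 20.0704
Y = 70.4704

70.4704


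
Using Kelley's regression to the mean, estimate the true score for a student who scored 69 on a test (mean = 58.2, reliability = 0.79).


T_est = rxx * X + (1 - rxx) * mean
T_est = 0.79 * 69 + 0.21 * 58.2
T_est = 54.51 + 12.222
T_est = 66.732

66.732


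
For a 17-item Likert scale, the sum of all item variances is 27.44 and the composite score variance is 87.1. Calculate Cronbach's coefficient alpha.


alpha = (k/(k-1)) * (1 - sum(si^2)/s_total^2)
= (17/16) * (1 - 27.44/87.1)
alpha = 0.7278

0.7278


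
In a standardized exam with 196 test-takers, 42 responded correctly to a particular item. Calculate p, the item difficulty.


Item difficulty p = number correct / total examinees
p = 42 / 196
p = 0.2143

0.2143


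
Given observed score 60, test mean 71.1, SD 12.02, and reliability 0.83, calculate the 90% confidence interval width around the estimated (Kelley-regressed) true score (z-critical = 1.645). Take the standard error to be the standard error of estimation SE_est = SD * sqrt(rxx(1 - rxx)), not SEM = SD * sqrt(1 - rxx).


True score estimate = 0.83*60 + 0.17*71.1 = 61.887
SE_est = SD * sqrt(rxx * (1 - rxx)) = 12.02 * sqrt(0.83 * 0.17) = 12.02 * sqrt(0.1411) = 4.515106
CI = T_est +/- z * SE_est, so width = 2 * z * SE_est = 2 * 1.645 * 4.515106
Width = 14.8547

14.8547


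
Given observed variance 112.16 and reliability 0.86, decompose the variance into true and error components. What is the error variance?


var_true = rxx * var_obs = 0.86 * 112.16 = 96.4576
var_error = var_obs - var_true
var_error = 112.16 - 96.4576
var_error = 15.7024

15.7024


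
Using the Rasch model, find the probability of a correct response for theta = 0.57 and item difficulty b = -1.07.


theta - b = 0.57 - -1.07 = 1.64
exp(-(theta - b)) = exp(-1.64) = 0.194
P = 1 / (1 + 0.194)
P = 0.8375

0.8375


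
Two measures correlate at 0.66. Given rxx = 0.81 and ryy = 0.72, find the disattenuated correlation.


r_corrected = rxy / sqrt(rxx * ryy)
= 0.66 / sqrt(0.81 * 0.72)
= 0.66 / sqrt(0.5832)
= 0.66 / 0.763675
r_corrected = 0.8642

0.8642


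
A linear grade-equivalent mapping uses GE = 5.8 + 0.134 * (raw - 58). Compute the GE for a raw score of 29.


raw - median = 29 - 58 = -29
slope * diff = 0.134 * -29 = -3.886
GE = 5.8 + -3.886
GE = 1.914

1.914


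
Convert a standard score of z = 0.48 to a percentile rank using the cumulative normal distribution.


CDF(z) = 0.5 * (1 + erf(z/sqrt(2)))
erf(0.3394) = 0.3688
CDF = 0.6844
Percentile rank = 0.6844 * 100 = 68.44

68.44


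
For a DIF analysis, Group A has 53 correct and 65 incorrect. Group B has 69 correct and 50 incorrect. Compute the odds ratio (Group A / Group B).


Odds_A = 53/65 = 0.8154
Odds_B = 69/50 = 1.38
OR = Odds_A / Odds_B = 0.8154 / 1.38
Exactly, OR = (53 * 50) / (65 * 69) = 2650 / 4485
OR = 0.5909

0.5909


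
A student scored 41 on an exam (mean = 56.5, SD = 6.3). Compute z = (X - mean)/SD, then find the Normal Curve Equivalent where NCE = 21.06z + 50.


z = (X - mean) / SD = (41 - 56.5) / 6.3
z = -15.5 / 6.3
z = -2.4603
NCE = NCE = 21.06z + 50
Carry z at full precision (z = -15.5 / 6.3) into the conversion:
NCE = 21.06 * (-15.5 / 6.3) + 50 = -326.43 / 6.3 + 50
NCE = -51.8143 + 50
NCE = -1.8143

-1.8143


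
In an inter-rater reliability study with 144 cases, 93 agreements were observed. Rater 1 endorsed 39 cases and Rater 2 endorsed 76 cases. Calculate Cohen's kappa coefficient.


P_o = 93/144 = 0.645833
P_e = (39*76 + 105*68) / 20736 = 0.487269
kappa = (P_o - P_e) / (1 - P_e)
kappa = (0.645833 - 0.487269) / (1 - 0.487269)
kappa = 0.3093

0.3093


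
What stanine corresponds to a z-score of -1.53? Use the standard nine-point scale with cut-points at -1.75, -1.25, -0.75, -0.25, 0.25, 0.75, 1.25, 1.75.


Stanine boundaries: [-1.75, -1.25, -0.75, -0.25, 0.25, 0.75, 1.25, 1.75]
z = -1.53
Check each boundary:
  z >= -1.75 -> could be stanine 2
  z < -1.25
  z < -0.75
  z < -0.25
  z < 0.25
  z < 0.75
  z < 1.25
  z < 1.75
Highest qualifying boundary gives stanine = 2

2


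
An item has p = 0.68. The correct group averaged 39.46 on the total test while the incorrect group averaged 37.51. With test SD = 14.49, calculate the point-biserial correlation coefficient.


q = 1 - p = 0.32
rpb = ((M1 - M0) / SD) * sqrt(p * q)
rpb = ((39.46 - 37.51) / 14.49) * sqrt(0.68 * 0.32)
rpb = 0.0628

0.0628


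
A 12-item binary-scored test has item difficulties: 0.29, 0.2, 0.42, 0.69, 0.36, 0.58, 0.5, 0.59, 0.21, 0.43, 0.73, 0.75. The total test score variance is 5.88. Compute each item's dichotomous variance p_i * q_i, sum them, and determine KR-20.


For each item, compute p_i * q_i:
  Item 1: 0.29 * 0.71 = 0.2059
  Item 2: 0.2 * 0.8 = 0.16
  Item 3: 0.42 * 0.58 = 0.2436
  Item 4: 0.69 * 0.31 = 0.2139
  Item 5: 0.36 * 0.64 = 0.2304
  Item 6: 0.58 * 0.42 = 0.2436
  Item 7: 0.5 * 0.5 = 0.25
  Item 8: 0.59 * 0.41 = 0.2419
  Item 9: 0.21 * 0.79 = 0.1659
  Item 10: 0.43 * 0.57 = 0.2451
  Item 11: 0.73 * 0.27 = 0.1971
  Item 12: 0.75 * 0.25 = 0.1875
Sum(p_i * q_i) = 0.2059 + 0.16 + 0.2436 + 0.2139 + 0.2304 + 0.2436 + 0.25 + 0.2419 + 0.1659 + 0.2451 + 0.1971 + 0.1875 = 2.5849
KR-20 = (k/(k-1)) * (1 - Sum(p_i*q_i) / Var_total)
= (12/11) * (1 - 2.5849/5.88)
= 1.0909 * 0.5604
KR-20 = 0.6113

0.6113


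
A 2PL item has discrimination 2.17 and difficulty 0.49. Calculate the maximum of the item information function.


For 2PL, max info at theta = b = 0.49
I_max = a^2 / 4 = 2.17^2 / 4
= 4.7089 / 4
I_max = 1.1772

1.1772


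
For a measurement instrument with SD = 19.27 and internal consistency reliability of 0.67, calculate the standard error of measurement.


SEM = SD * sqrt(1 - rxx)
SEM = 19.27 * sqrt(1 - 0.67)
SEM = 19.27 * sqrt(0.33) = 19.27 * 0.574456
SEM = 11.0698

11.0698


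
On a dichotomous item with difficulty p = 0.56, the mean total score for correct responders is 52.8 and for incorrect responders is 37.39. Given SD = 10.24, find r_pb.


q = 1 - p = 0.44
rpb = ((M1 - M0) / SD) * sqrt(p * q)
rpb = ((52.8 - 37.39) / 10.24) * sqrt(0.56 * 0.44)
rpb = 0.747

0.747


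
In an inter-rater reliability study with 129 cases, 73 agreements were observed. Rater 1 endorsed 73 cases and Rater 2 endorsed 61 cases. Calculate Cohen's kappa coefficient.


P_o = 73/129 = 0.565891
P_e = (73*61 + 56*68) / 16641 = 0.496424
kappa = (P_o - P_e) / (1 - P_e)
kappa = (0.565891 - 0.496424) / (1 - 0.496424)
kappa = 0.1379

0.1379


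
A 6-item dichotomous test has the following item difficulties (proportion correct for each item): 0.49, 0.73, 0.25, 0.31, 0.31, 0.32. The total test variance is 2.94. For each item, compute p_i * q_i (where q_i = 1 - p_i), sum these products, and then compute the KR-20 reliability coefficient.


For each item, compute p_i * q_i:
  Item 1: 0.49 * 0.51 = 0.2499
  Item 2: 0.73 * 0.27 = 0.1971
  Item 3: 0.25 * 0.75 = 0.1875
  Item 4: 0.31 * 0.69 = 0.2139
  Item 5: 0.31 * 0.69 = 0.2139
  Item 6: 0.32 * 0.68 = 0.2176
Sum(p_i * q_i) = 0.2499 + 0.1971 + 0.1875 + 0.2139 + 0.2139 + 0.2176 = 1.2799
KR-20 = (k/(k-1)) * (1 - Sum(p_i*q_i) / Var_total)
= (6/5) * (1 - 1.2799/2.94)
= 1.2 * 0.5647
KR-20 = 0.6776

0.6776


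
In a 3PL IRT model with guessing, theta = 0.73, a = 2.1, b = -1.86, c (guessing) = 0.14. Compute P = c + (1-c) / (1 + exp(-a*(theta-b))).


logit = 2.1*(0.73 - -1.86) = 5.439
P* = 1/(1 + exp(-5.439)) = 0.9957
P = 0.14 + (1 - 0.14) * 0.9957
P = 0.9963

0.9963


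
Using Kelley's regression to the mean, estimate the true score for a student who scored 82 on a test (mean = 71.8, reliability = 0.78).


T_est = rxx * X + (1 - rxx) * mean
T_est = 0.78 * 82 + 0.22 * 71.8
T_est = 63.96 + 15.796
T_est = 79.756

79.756


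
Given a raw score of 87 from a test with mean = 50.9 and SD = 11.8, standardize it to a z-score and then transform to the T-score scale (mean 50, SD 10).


z = (X - mean) / SD = (87 - 50.9) / 11.8
z = 36.1 / 11.8
z = 3.0593
T-score = T = 50 + 10z
Carry z at full precision (z = 36.1 / 11.8) into the conversion:
T-score = 50 + 10 * (36.1 / 11.8) = 50 + 361 / 11.8
T-score = 50 + 30.5932
T-score = 80.5932

80.5932


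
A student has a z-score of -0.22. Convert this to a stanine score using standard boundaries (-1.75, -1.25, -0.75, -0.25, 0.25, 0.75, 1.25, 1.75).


Stanine boundaries: [-1.75, -1.25, -0.75, -0.25, 0.25, 0.75, 1.25, 1.75]
z = -0.22
Check each boundary:
  z >= -1.75 -> could be stanine 2
  z >= -1.25 -> could be stanine 3
  z >= -0.75 -> could be stanine 4
  z >= -0.25 -> could be stanine 5
  z < 0.25
  z < 0.75
  z < 1.25
  z < 1.75
Highest qualifying boundary gives stanine = 5

5


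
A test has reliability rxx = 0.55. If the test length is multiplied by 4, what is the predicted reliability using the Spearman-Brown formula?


r_new = (n * rxx) / (1 + (n-1) * rxx)
r_new = (4 * 0.55) / (1 + 3 * 0.55)
r_new = 2.2 / 2.65
r_new = 0.8302

0.8302


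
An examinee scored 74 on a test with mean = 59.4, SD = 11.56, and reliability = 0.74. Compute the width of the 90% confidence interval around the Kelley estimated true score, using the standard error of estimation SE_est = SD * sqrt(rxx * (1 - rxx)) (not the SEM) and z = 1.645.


True score estimate = 0.74*74 + 0.26*59.4 = 70.204
SE_est = SD * sqrt(rxx * (1 - rxx)) = 11.56 * sqrt(0.74 * 0.26) = 11.56 * sqrt(0.1924) = 5.070612
CI = T_est +/- z * SE_est, so width = 2 * z * SE_est = 2 * 1.645 * 5.070612
Width = 16.6823

16.6823


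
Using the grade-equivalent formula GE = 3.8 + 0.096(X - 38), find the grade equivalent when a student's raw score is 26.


raw - median = 26 - 38 = -12
slope * diff = 0.096 * -12 = -1.152
GE = 3.8 + -1.152
GE = 2.648

2.648


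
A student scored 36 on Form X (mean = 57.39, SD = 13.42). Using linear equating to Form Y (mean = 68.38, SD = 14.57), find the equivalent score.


slope = SD_Y / SD_X = 14.57 / 13.42 ~ 1.0857
intercept = mean_Y - slope * mean_X = 68.38 - (14.57 / 13.42) * 57.39 ~ 6.0721
Y = slope * X + intercept. To avoid rounding drift from the rounded slope/intercept, evaluate the equivalent form Y = mean_Y + SD_Y * (X - mean_X) / SD_X at full precision:
Y = 68.38 + 14.57 * (36 - 57.39) / 13.42
Y = 68.38 - 14.57 * 21.39 / 13.42
Y = 68.38 - 311.6523 / 13.42
Y = 68.38 - 23.223
Y = 45.157

45.157


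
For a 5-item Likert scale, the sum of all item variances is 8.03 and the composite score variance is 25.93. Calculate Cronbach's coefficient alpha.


alpha = (k/(k-1)) * (1 - sum(si^2)/s_total^2)
= (5/4) * (1 - 8.03/25.93)
alpha = 0.8629

0.8629


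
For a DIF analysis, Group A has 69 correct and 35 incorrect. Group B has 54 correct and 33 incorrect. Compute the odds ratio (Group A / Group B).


Odds_A = 69/35 = 1.9714
Odds_B = 54/33 = 1.6364
OR = Odds_A / Odds_B = 1.9714 / 1.6364
Exactly, OR = (69 * 33) / (35 * 54) = 2277 / 1890
OR = 1.2048

1.2048


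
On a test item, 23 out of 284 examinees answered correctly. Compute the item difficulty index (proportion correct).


Item difficulty p = number correct / total examinees
p = 23 / 284
p = 0.081

0.081


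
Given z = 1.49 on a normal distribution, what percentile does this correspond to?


CDF(z) = 0.5 * (1 + erf(z/sqrt(2)))
erf(1.0536) = 0.8638
CDF = 0.9319
Percentile rank = 0.9319 * 100 = 93.19

93.19


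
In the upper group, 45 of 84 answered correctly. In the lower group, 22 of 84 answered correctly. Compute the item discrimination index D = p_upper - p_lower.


p_upper = 45/84 = 0.5357
p_lower = 22/84 = 0.2619
D = 0.5357 - 0.2619 = 0.2738

0.2738


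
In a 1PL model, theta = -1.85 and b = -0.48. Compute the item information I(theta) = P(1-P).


P = 1/(1+exp(-(-1.85--0.48))) = 0.2026
I = P*(1-P) = 0.2026 * 0.7974
I = 0.1616

0.1616


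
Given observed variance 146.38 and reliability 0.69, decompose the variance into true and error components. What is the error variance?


var_true = rxx * var_obs = 0.69 * 146.38 = 101.0022
var_error = var_obs - var_true
var_error = 146.38 - 101.0022
var_error = 45.3778

45.3778


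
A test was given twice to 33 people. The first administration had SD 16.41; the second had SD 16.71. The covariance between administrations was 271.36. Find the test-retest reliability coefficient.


r = cov(X,Y) / (SD_X * SD_Y)
r = 271.36 / (16.41 * 16.71)
r = 271.36 / 274.2111
r = 0.9896

0.9896


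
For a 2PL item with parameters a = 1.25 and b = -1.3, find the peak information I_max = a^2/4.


For 2PL, max info at theta = b = -1.3
I_max = a^2 / 4 = 1.25^2 / 4
= 1.5625 / 4
I_max = 0.3906

0.3906


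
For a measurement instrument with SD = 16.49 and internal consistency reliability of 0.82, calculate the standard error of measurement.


SEM = SD * sqrt(1 - rxx)
SEM = 16.49 * sqrt(1 - 0.82)
SEM = 16.49 * sqrt(0.18) = 16.49 * 0.424264
SEM = 6.9961

6.9961


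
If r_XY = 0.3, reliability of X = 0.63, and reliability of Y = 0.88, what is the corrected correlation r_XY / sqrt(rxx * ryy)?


r_corrected = rxy / sqrt(rxx * ryy)
= 0.3 / sqrt(0.63 * 0.88)
= 0.3 / sqrt(0.5544)
= 0.3 / 0.74458
r_corrected = 0.4029

0.4029


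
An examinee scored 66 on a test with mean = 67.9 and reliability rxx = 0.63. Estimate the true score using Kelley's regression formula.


T_est = rxx * X + (1 - rxx) * mean
T_est = 0.63 * 66 + 0.37 * 67.9
T_est = 41.58 + 25.123
T_est = 66.703

66.703


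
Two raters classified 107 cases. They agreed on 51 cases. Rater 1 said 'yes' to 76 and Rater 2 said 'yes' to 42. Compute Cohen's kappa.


P_o = 51/107 = 0.476636
P_e = (76*42 + 31*65) / 11449 = 0.4548
kappa = (P_o - P_e) / (1 - P_e)
kappa = (0.476636 - 0.4548) / (1 - 0.4548)
kappa = 0.0401

0.0401


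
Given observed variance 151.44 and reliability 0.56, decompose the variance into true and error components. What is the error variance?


var_true = rxx * var_obs = 0.56 * 151.44 = 84.8064
var_error = var_obs - var_true
var_error = 151.44 - 84.8064
var_error = 66.6336

66.6336


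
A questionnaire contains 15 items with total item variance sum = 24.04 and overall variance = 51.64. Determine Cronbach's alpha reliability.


alpha = (k/(k-1)) * (1 - sum(si^2)/s_total^2)
= (15/14) * (1 - 24.04/51.64)
alpha = 0.5726

0.5726


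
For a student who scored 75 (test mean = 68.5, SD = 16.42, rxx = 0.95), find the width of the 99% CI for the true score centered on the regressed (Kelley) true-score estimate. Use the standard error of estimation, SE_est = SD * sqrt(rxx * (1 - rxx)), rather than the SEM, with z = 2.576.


True score estimate = 0.95*75 + 0.05*68.5 = 74.675
SE_est = SD * sqrt(rxx * (1 - rxx)) = 16.42 * sqrt(0.95 * 0.05) = 16.42 * sqrt(0.0475) = 3.578656
CI = T_est +/- z * SE_est, so width = 2 * z * SE_est = 2 * 2.576 * 3.578656
Width = 18.4372

18.4372


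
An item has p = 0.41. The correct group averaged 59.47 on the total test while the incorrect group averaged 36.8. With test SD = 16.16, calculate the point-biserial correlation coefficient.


q = 1 - p = 0.59
rpb = ((M1 - M0) / SD) * sqrt(p * q)
rpb = ((59.47 - 36.8) / 16.16) * sqrt(0.41 * 0.59)
rpb = 0.69

0.69


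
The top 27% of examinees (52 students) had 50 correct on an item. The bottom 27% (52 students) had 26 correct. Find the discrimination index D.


p_upper = 50/52 = 0.9615
p_lower = 26/52 = 0.5
D = 0.9615 - 0.5 = 0.4615

0.4615


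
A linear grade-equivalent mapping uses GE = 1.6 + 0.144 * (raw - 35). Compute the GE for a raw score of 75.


raw - median = 75 - 35 = 40
slope * diff = 0.144 * 40 = 5.76
GE = 1.6 + 5.76
GE = 7.36

7.36


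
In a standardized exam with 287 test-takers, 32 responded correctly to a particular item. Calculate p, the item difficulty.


Item difficulty p = number correct / total examinees
p = 32 / 287
p = 0.1115

0.1115


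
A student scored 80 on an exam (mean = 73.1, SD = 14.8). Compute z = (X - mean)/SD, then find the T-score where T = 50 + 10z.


z = (X - mean) / SD = (80 - 73.1) / 14.8
z = 6.9 / 14.8
z = 0.4662
T-score = T = 50 + 10z
Carry z at full precision (z = 6.9 / 14.8) into the conversion:
T-score = 50 + 10 * (6.9 / 14.8) = 50 + 69 / 14.8
T-score = 50 + 4.6622
T-score = 54.6622

54.6622


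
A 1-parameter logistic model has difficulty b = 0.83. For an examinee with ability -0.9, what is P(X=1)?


theta - b = -0.9 - 0.83 = -1.73
exp(-(theta - b)) = exp(1.73) = 5.6407
P = 1 / (1 + 5.6407)
P = 0.1506

0.1506


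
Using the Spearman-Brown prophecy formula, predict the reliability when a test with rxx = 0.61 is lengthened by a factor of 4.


r_new = (n * rxx) / (1 + (n-1) * rxx)
r_new = (4 * 0.61) / (1 + 3 * 0.61)
r_new = 2.44 / 2.83
r_new = 0.8622

0.8622


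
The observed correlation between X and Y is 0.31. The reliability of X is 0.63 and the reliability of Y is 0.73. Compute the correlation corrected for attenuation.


r_corrected = rxy / sqrt(rxx * ryy)
= 0.31 / sqrt(0.63 * 0.73)
= 0.31 / sqrt(0.4599)
= 0.31 / 0.678159
r_corrected = 0.4571

0.4571


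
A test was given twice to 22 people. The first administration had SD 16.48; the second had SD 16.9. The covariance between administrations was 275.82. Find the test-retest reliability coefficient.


r = cov(X,Y) / (SD_X * SD_Y)
r = 275.82 / (16.48 * 16.9)
r = 275.82 / 278.512
r = 0.9903

0.9903


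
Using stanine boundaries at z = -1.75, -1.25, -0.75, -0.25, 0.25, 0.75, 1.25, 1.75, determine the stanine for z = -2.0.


Stanine boundaries: [-1.75, -1.25, -0.75, -0.25, 0.25, 0.75, 1.25, 1.75]
z = -2.0
Check each boundary:
  z < -1.75
  z < -1.25
  z < -0.75
  z < -0.25
  z < 0.25
  z < 0.75
  z < 1.25
  z < 1.75
Highest qualifying boundary gives stanine = 1

1


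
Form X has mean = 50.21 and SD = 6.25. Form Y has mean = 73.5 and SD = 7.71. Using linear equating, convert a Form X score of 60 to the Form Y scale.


slope = SD_Y / SD_X = 7.71 / 6.25 ~ 1.2336
intercept = mean_Y - slope * mean_X = 73.5 - (7.71 / 6.25) * 50.21 ~ 11.5609
Y = slope * X + intercept. To avoid rounding drift from the rounded slope/intercept, evaluate the equivalent form Y = mean_Y + SD_Y * (X - mean_X) / SD_X at full precision:
Y = 73.5 + 7.71 * (60 - 50.21) / 6.25
Y = 73.5 + 7.71 * 9.79 / 6.25
Y = 73.5 + 75.4809 / 6.25
Y = 73.5 + 12.0769
Y = 85.5769

85.5769


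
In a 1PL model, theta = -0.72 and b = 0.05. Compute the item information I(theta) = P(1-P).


P = 1/(1+exp(-(-0.72-0.05))) = 0.3165
I = P*(1-P) = 0.3165 * 0.6835
I = 0.2163

0.2163


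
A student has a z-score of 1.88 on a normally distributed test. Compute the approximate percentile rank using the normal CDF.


CDF(z) = 0.5 * (1 + erf(z/sqrt(2)))
erf(1.3294) = 0.9399
CDF = 0.9699
Percentile rank = 0.9699 * 100 = 96.99

96.99


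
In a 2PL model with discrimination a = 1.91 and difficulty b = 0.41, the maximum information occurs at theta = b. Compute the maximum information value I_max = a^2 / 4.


For 2PL, max info at theta = b = 0.41
I_max = a^2 / 4 = 1.91^2 / 4
= 3.6481 / 4
I_max = 0.912

0.912


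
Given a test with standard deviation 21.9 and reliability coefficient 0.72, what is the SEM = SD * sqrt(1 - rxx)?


SEM = SD * sqrt(1 - rxx)
SEM = 21.9 * sqrt(1 - 0.72)
SEM = 21.9 * sqrt(0.28) = 21.9 * 0.52915
SEM = 11.5884

11.5884


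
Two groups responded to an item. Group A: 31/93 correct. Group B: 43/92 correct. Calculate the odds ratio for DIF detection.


Odds_A = 31/62 = 0.5
Odds_B = 43/49 = 0.8776
OR = Odds_A / Odds_B = 0.5 / 0.8776
Exactly, OR = (31 * 49) / (62 * 43) = 1519 / 2666
OR = 0.5698

0.5698


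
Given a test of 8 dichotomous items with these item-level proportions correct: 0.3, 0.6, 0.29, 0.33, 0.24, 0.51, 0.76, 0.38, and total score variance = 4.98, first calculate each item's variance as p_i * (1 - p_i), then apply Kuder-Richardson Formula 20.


For each item, compute p_i * q_i:
  Item 1: 0.3 * 0.7 = 0.21
  Item 2: 0.6 * 0.4 = 0.24
  Item 3: 0.29 * 0.71 = 0.2059
  Item 4: 0.33 * 0.67 = 0.2211
  Item 5: 0.24 * 0.76 = 0.1824
  Item 6: 0.51 * 0.49 = 0.2499
  Item 7: 0.76 * 0.24 = 0.1824
  Item 8: 0.38 * 0.62 = 0.2356
Sum(p_i * q_i) = 0.21 + 0.24 + 0.2059 + 0.2211 + 0.1824 + 0.2499 + 0.1824 + 0.2356 = 1.7273
KR-20 = (k/(k-1)) * (1 - Sum(p_i*q_i) / Var_total)
= (8/7) * (1 - 1.7273/4.98)
= 1.1429 * 0.6532
KR-20 = 0.7465

0.7465


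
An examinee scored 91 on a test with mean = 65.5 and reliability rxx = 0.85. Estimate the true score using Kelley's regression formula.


T_est = rxx * X + (1 - rxx) * mean
T_est = 0.85 * 91 + 0.15 * 65.5
T_est = 77.35 + 9.825
T_est = 87.175

87.175


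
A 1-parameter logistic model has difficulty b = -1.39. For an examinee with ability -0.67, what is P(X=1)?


theta - b = -0.67 - -1.39 = 0.72
exp(-(theta - b)) = exp(-0.72) = 0.4868
P = 1 / (1 + 0.4868)
P = 0.6726

0.6726


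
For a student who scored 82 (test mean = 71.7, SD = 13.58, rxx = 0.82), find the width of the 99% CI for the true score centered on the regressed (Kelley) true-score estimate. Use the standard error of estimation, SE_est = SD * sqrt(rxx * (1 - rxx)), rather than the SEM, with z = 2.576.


True score estimate = 0.82*82 + 0.18*71.7 = 80.146
SE_est = SD * sqrt(rxx * (1 - rxx)) = 13.58 * sqrt(0.82 * 0.18) = 13.58 * sqrt(0.1476) = 5.217266
CI = T_est +/- z * SE_est, so width = 2 * z * SE_est = 2 * 2.576 * 5.217266
Width = 26.8794

26.8794


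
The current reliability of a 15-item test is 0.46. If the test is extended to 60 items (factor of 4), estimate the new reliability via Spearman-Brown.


r_new = (n * rxx) / (1 + (n-1) * rxx)
r_new = (4 * 0.46) / (1 + 3 * 0.46)
r_new = 1.84 / 2.38
r_new = 0.7731

0.7731


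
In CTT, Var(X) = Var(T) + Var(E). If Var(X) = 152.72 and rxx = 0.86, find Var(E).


var_true = rxx * var_obs = 0.86 * 152.72 = 131.3392
var_error = var_obs - var_true
var_error = 152.72 - 131.3392
var_error = 21.3808

21.3808


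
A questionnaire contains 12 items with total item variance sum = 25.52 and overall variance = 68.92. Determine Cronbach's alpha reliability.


alpha = (k/(k-1)) * (1 - sum(si^2)/s_total^2)
= (12/11) * (1 - 25.52/68.92)
alpha = 0.687

0.687


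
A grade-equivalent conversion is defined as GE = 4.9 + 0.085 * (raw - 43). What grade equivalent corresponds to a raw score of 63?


raw - median = 63 - 43 = 20
slope * diff = 0.085 * 20 = 1.7
GE = 4.9 + 1.7
GE = 6.6

6.6


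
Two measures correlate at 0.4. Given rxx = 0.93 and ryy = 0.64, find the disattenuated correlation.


r_corrected = rxy / sqrt(rxx * ryy)
= 0.4 / sqrt(0.93 * 0.64)
= 0.4 / sqrt(0.5952)
= 0.4 / 0.771492
r_corrected = 0.5185

0.5185


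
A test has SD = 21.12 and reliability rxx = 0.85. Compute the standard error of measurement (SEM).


SEM = SD * sqrt(1 - rxx)
SEM = 21.12 * sqrt(1 - 0.85)
SEM = 21.12 * sqrt(0.15) = 21.12 * 0.387298
SEM = 8.1797

8.1797


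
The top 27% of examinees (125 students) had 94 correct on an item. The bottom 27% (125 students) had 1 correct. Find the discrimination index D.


p_upper = 94/125 = 0.752
p_lower = 1/125 = 0.008
D = 0.752 - 0.008 = 0.744

0.744


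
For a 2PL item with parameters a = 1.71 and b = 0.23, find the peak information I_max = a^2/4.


For 2PL, max info at theta = b = 0.23
I_max = a^2 / 4 = 1.71^2 / 4
= 2.9241 / 4
I_max = 0.731

0.731


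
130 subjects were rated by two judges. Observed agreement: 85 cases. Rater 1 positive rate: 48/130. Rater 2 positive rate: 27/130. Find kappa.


P_o = 85/130 = 0.653846
P_e = (48*27 + 82*103) / 16900 = 0.57645
kappa = (P_o - P_e) / (1 - P_e)
kappa = (0.653846 - 0.57645) / (1 - 0.57645)
kappa = 0.1827

0.1827


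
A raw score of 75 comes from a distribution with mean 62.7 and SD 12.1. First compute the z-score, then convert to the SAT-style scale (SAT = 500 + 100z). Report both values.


z = (X - mean) / SD = (75 - 62.7) / 12.1
z = 12.3 / 12.1
z = 1.0165
SAT-scale = SAT = 500 + 100z
Carry z at full precision (z = 12.3 / 12.1) into the conversion:
SAT-scale = 500 + 100 * (12.3 / 12.1) = 500 + 1230 / 12.1
SAT-scale = 500 + 101.6529
SAT-scale = 601.6529

601.6529


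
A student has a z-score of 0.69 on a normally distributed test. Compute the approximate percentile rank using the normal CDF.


CDF(z) = 0.5 * (1 + erf(z/sqrt(2)))
erf(0.4879) = 0.5098
CDF = 0.7549
Percentile rank = 0.7549 * 100 = 75.49

75.49


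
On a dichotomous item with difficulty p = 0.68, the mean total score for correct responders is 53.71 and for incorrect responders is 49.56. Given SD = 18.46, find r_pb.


q = 1 - p = 0.32
rpb = ((M1 - M0) / SD) * sqrt(p * q)
rpb = ((53.71 - 49.56) / 18.46) * sqrt(0.68 * 0.32)
rpb = 0.1049

0.1049


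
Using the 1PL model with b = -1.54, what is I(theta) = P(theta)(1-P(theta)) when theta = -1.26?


P = 1/(1+exp(-(-1.26--1.54))) = 0.5695
I = P*(1-P) = 0.5695 * 0.4305
I = 0.2452

0.2452


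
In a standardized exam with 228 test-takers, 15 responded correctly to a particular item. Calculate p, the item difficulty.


Item difficulty p = number correct / total examinees
p = 15 / 228
p = 0.0658

0.0658


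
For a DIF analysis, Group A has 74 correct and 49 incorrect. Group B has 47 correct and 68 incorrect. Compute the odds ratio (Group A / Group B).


Odds_A = 74/49 = 1.5102
Odds_B = 47/68 = 0.6912
OR = Odds_A / Odds_B = 1.5102 / 0.6912
Exactly, OR = (74 * 68) / (49 * 47) = 5032 / 2303
OR = 2.185

2.185


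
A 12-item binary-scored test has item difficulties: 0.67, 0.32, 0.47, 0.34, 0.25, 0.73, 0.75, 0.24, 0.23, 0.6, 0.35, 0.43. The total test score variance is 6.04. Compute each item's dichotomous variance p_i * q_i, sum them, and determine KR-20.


For each item, compute p_i * q_i:
  Item 1: 0.67 * 0.33 = 0.2211
  Item 2: 0.32 * 0.68 = 0.2176
  Item 3: 0.47 * 0.53 = 0.2491
  Item 4: 0.34 * 0.66 = 0.2244
  Item 5: 0.25 * 0.75 = 0.1875
  Item 6: 0.73 * 0.27 = 0.1971
  Item 7: 0.75 * 0.25 = 0.1875
  Item 8: 0.24 * 0.76 = 0.1824
  Item 9: 0.23 * 0.77 = 0.1771
  Item 10: 0.6 * 0.4 = 0.24
  Item 11: 0.35 * 0.65 = 0.2275
  Item 12: 0.43 * 0.57 = 0.2451
Sum(p_i * q_i) = 0.2211 + 0.2176 + 0.2491 + 0.2244 + 0.1875 + 0.1971 + 0.1875 + 0.1824 + 0.1771 + 0.24 + 0.2275 + 0.2451 = 2.5564
KR-20 = (k/(k-1)) * (1 - Sum(p_i*q_i) / Var_total)
= (12/11) * (1 - 2.5564/6.04)
= 1.0909 * 0.5768
KR-20 = 0.6292

0.6292


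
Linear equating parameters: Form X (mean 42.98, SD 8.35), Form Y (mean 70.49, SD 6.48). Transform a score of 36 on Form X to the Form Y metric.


slope = SD_Y / SD_X = 6.48 / 8.35 ~ 0.776
intercept = mean_Y - slope * mean_X = 70.49 - (6.48 / 8.35) * 42.98 ~ 37.1355
Y = slope * X + intercept. To avoid rounding drift from the rounded slope/intercept, evaluate the equivalent form Y = mean_Y + SD_Y * (X - mean_X) / SD_X at full precision:
Y = 70.49 + 6.48 * (36 - 42.98) / 8.35
Y = 70.49 - 6.48 * 6.98 / 8.35
Y = 70.49 - 45.2304 / 8.35
Y = 70.49 - 5.4168
Y = 65.0732

65.0732


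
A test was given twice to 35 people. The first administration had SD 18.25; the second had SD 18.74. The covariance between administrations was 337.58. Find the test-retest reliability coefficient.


r = cov(X,Y) / (SD_X * SD_Y)
r = 337.58 / (18.25 * 18.74)
r = 337.58 / 342.005
r = 0.9871

0.9871


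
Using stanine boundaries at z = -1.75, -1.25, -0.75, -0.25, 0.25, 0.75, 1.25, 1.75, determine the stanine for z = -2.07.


Stanine boundaries: [-1.75, -1.25, -0.75, -0.25, 0.25, 0.75, 1.25, 1.75]
z = -2.07
Check each boundary:
  z < -1.75
  z < -1.25
  z < -0.75
  z < -0.25
  z < 0.25
  z < 0.75
  z < 1.25
  z < 1.75
Highest qualifying boundary gives stanine = 1

1


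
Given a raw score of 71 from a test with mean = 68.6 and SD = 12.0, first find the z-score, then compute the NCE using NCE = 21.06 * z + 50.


z = (X - mean) / SD = (71 - 68.6) / 12.0
z = 2.4 / 12.0
z = 0.2
NCE = NCE = 21.06z + 50
Carry z at full precision (z = 2.4 / 12.0) into the conversion:
NCE = 21.06 * (2.4 / 12.0) + 50 = 50.544 / 12.0 + 50
NCE = 4.212 + 50
NCE = 54.212

54.212


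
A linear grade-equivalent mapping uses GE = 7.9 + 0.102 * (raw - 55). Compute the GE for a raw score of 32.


raw - median = 32 - 55 = -23
slope * diff = 0.102 * -23 = -2.346
GE = 7.9 + -2.346
GE = 5.554

5.554


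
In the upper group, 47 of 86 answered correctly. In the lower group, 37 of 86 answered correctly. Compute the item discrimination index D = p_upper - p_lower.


p_upper = 47/86 = 0.5465
p_lower = 37/86 = 0.4302
D = 0.5465 - 0.4302 = 0.1163

0.1163


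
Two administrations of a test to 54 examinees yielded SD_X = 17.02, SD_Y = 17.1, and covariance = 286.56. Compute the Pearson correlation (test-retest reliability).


r = cov(X,Y) / (SD_X * SD_Y)
r = 286.56 / (17.02 * 17.1)
r = 286.56 / 291.042
r = 0.9846

0.9846


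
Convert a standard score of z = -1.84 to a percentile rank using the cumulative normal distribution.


CDF(z) = 0.5 * (1 + erf(z/sqrt(2)))
erf(-1.3011) = -0.9342
CDF = 0.0329
Percentile rank = 0.0329 * 100 = 3.29

3.29


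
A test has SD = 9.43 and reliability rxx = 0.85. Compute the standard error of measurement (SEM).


SEM = SD * sqrt(1 - rxx)
SEM = 9.43 * sqrt(1 - 0.85)
SEM = 9.43 * sqrt(0.15) = 9.43 * 0.387298
SEM = 3.6522

3.6522


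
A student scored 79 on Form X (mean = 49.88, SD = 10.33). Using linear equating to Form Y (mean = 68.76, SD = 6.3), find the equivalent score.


slope = SD_Y / SD_X = 6.3 / 10.33 ~ 0.6099
intercept = mean_Y - slope * mean_X = 68.76 - (6.3 / 10.33) * 49.88 ~ 38.3395
Y = slope * X + intercept. To avoid rounding drift from the rounded slope/intercept, evaluate the equivalent form Y = mean_Y + SD_Y * (X - mean_X) / SD_X at full precision:
Y = 68.76 + 6.3 * (79 - 49.88) / 10.33
Y = 68.76 + 6.3 * 29.12 / 10.33
Y = 68.76 + 183.456 / 10.33
Y = 68.76 + 17.7595
Y = 86.5195

86.5195


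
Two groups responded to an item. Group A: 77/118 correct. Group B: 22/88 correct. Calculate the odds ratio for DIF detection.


Odds_A = 77/41 = 1.878
Odds_B = 22/66 = 0.3333
OR = Odds_A / Odds_B = 1.878 / 0.3333
Exactly, OR = (77 * 66) / (41 * 22) = 5082 / 902
OR = 5.6341

5.6341


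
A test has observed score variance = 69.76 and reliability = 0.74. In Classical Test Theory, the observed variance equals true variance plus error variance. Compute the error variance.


var_true = rxx * var_obs = 0.74 * 69.76 = 51.6224
var_error = var_obs - var_true
var_error = 69.76 - 51.6224
var_error = 18.1376

18.1376


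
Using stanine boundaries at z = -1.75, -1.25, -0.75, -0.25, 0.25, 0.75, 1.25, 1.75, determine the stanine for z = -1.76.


Stanine boundaries: [-1.75, -1.25, -0.75, -0.25, 0.25, 0.75, 1.25, 1.75]
z = -1.76
Check each boundary:
  z < -1.75
  z < -1.25
  z < -0.75
  z < -0.25
  z < 0.25
  z < 0.75
  z < 1.25
  z < 1.75
Highest qualifying boundary gives stanine = 1

1


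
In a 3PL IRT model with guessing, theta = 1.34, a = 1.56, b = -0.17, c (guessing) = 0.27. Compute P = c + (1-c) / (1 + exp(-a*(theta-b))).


logit = 1.56*(1.34 - -0.17) = 2.3556
P* = 1/(1 + exp(-2.3556)) = 0.9134
P = 0.27 + (1 - 0.27) * 0.9134
P = 0.9368

0.9368


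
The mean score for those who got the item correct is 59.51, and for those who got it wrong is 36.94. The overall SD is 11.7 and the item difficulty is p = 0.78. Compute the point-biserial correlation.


q = 1 - p = 0.22
rpb = ((M1 - M0) / SD) * sqrt(p * q)
rpb = ((59.51 - 36.94) / 11.7) * sqrt(0.78 * 0.22)
rpb = 0.7991

0.7991


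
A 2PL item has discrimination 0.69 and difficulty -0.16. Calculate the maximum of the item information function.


For 2PL, max info at theta = b = -0.16
I_max = a^2 / 4 = 0.69^2 / 4
= 0.4761 / 4
I_max = 0.119

0.119


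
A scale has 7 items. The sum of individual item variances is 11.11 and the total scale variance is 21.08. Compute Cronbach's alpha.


alpha = (k/(k-1)) * (1 - sum(si^2)/s_total^2)
= (7/6) * (1 - 11.11/21.08)
alpha = 0.5518

0.5518


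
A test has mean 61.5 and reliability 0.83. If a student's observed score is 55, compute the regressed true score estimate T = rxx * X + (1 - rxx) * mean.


T_est = rxx * X + (1 - rxx) * mean
T_est = 0.83 * 55 + 0.17 * 61.5
T_est = 45.65 + 10.455
T_est = 56.105

56.105


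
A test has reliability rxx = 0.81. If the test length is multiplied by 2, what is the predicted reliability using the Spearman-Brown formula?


r_new = (n * rxx) / (1 + (n-1) * rxx)
r_new = (2 * 0.81) / (1 + 1 * 0.81)
r_new = 1.62 / 1.81
r_new = 0.895

0.895


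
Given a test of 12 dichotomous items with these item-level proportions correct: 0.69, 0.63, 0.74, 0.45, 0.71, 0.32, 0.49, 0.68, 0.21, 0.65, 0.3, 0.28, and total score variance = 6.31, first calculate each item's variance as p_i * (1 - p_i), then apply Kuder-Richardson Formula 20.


For each item, compute p_i * q_i:
  Item 1: 0.69 * 0.31 = 0.2139
  Item 2: 0.63 * 0.37 = 0.2331
  Item 3: 0.74 * 0.26 = 0.1924
  Item 4: 0.45 * 0.55 = 0.2475
  Item 5: 0.71 * 0.29 = 0.2059
  Item 6: 0.32 * 0.68 = 0.2176
  Item 7: 0.49 * 0.51 = 0.2499
  Item 8: 0.68 * 0.32 = 0.2176
  Item 9: 0.21 * 0.79 = 0.1659
  Item 10: 0.65 * 0.35 = 0.2275
  Item 11: 0.3 * 0.7 = 0.21
  Item 12: 0.28 * 0.72 = 0.2016
Sum(p_i * q_i) = 0.2139 + 0.2331 + 0.1924 + 0.2475 + 0.2059 + 0.2176 + 0.2499 + 0.2176 + 0.1659 + 0.2275 + 0.21 + 0.2016 = 2.5829
KR-20 = (k/(k-1)) * (1 - Sum(p_i*q_i) / Var_total)
= (12/11) * (1 - 2.5829/6.31)
= 1.0909 * 0.5907
KR-20 = 0.6444

0.6444


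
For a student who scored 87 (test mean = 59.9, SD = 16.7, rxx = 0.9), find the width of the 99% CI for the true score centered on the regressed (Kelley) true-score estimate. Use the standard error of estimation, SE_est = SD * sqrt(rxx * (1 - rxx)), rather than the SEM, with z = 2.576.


True score estimate = 0.9*87 + 0.1*59.9 = 84.29
SE_est = SD * sqrt(rxx * (1 - rxx)) = 16.7 * sqrt(0.9 * 0.1) = 16.7 * sqrt(0.09) = 5.01
CI = T_est +/- z * SE_est, so width = 2 * z * SE_est = 2 * 2.576 * 5.01
Width = 25.8115

25.8115


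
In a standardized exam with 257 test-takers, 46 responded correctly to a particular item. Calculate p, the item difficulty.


Item difficulty p = number correct / total examinees
p = 46 / 257
p = 0.179

0.179


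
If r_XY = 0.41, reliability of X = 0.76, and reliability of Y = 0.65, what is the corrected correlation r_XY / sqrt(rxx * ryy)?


r_corrected = rxy / sqrt(rxx * ryy)
= 0.41 / sqrt(0.76 * 0.65)
= 0.41 / sqrt(0.494)
= 0.41 / 0.702851
r_corrected = 0.5833

0.5833


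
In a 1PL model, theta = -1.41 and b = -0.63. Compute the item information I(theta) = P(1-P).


P = 1/(1+exp(-(-1.41--0.63))) = 0.3143
I = P*(1-P) = 0.3143 * 0.6857
I = 0.2155

0.2155


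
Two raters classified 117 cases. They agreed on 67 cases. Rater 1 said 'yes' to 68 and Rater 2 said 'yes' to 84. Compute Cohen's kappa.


P_o = 67/117 = 0.57265
P_e = (68*84 + 49*33) / 13689 = 0.535393
kappa = (P_o - P_e) / (1 - P_e)
kappa = (0.57265 - 0.535393) / (1 - 0.535393)
kappa = 0.0802

0.0802


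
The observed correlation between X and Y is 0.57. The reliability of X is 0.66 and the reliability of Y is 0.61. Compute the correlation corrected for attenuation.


r_corrected = rxy / sqrt(rxx * ryy)
= 0.57 / sqrt(0.66 * 0.61)
= 0.57 / sqrt(0.4026)
= 0.57 / 0.634508
r_corrected = 0.8983

0.8983


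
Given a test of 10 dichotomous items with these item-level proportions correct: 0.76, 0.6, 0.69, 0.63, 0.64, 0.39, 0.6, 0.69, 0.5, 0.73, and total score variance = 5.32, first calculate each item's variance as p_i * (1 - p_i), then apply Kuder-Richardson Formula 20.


For each item, compute p_i * q_i:
  Item 1: 0.76 * 0.24 = 0.1824
  Item 2: 0.6 * 0.4 = 0.24
  Item 3: 0.69 * 0.31 = 0.2139
  Item 4: 0.63 * 0.37 = 0.2331
  Item 5: 0.64 * 0.36 = 0.2304
  Item 6: 0.39 * 0.61 = 0.2379
  Item 7: 0.6 * 0.4 = 0.24
  Item 8: 0.69 * 0.31 = 0.2139
  Item 9: 0.5 * 0.5 = 0.25
  Item 10: 0.73 * 0.27 = 0.1971
Sum(p_i * q_i) = 0.1824 + 0.24 + 0.2139 + 0.2331 + 0.2304 + 0.2379 + 0.24 + 0.2139 + 0.25 + 0.1971 = 2.2387
KR-20 = (k/(k-1)) * (1 - Sum(p_i*q_i) / Var_total)
= (10/9) * (1 - 2.2387/5.32)
= 1.1111 * 0.5792
KR-20 = 0.6435

0.6435


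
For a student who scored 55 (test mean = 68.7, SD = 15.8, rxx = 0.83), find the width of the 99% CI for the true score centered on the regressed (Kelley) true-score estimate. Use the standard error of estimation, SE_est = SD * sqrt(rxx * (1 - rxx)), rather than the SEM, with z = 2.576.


True score estimate = 0.83*55 + 0.17*68.7 = 57.329
SE_est = SD * sqrt(rxx * (1 - rxx)) = 15.8 * sqrt(0.83 * 0.17) = 15.8 * sqrt(0.1411) = 5.934998
CI = T_est +/- z * SE_est, so width = 2 * z * SE_est = 2 * 2.576 * 5.934998
Width = 30.5771

30.5771


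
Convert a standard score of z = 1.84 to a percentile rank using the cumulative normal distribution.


CDF(z) = 0.5 * (1 + erf(z/sqrt(2)))
erf(1.3011) = 0.9342
CDF = 0.9671
Percentile rank = 0.9671 * 100 = 96.71

96.71


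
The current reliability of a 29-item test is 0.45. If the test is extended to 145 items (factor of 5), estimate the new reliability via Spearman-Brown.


r_new = (n * rxx) / (1 + (n-1) * rxx)
r_new = (5 * 0.45) / (1 + 4 * 0.45)
r_new = 2.25 / 2.8
r_new = 0.8036

0.8036


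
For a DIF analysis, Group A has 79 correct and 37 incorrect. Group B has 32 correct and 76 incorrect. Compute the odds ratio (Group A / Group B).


Odds_A = 79/37 = 2.1351
Odds_B = 32/76 = 0.4211
OR = Odds_A / Odds_B = 2.1351 / 0.4211
Exactly, OR = (79 * 76) / (37 * 32) = 6004 / 1184
OR = 5.0709

5.0709


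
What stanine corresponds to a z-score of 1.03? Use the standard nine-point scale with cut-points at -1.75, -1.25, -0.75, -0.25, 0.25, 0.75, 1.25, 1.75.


Stanine boundaries: [-1.75, -1.25, -0.75, -0.25, 0.25, 0.75, 1.25, 1.75]
z = 1.03
Check each boundary:
  z >= -1.75 -> could be stanine 2
  z >= -1.25 -> could be stanine 3
  z >= -0.75 -> could be stanine 4
  z >= -0.25 -> could be stanine 5
  z >= 0.25 -> could be stanine 6
  z >= 0.75 -> could be stanine 7
  z < 1.25
  z < 1.75
Highest qualifying boundary gives stanine = 7

7


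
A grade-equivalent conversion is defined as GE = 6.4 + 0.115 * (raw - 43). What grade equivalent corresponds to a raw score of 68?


raw - median = 68 - 43 = 25
slope * diff = 0.115 * 25 = 2.875
GE = 6.4 + 2.875
GE = 9.275

9.275


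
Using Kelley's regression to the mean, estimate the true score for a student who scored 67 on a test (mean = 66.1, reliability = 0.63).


T_est = rxx * X + (1 - rxx) * mean
T_est = 0.63 * 67 + 0.37 * 66.1
T_est = 42.21 + 24.457
T_est = 66.667

66.667


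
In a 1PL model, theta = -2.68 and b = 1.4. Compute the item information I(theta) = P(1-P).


P = 1/(1+exp(-(-2.68-1.4))) = 0.0166
I = P*(1-P) = 0.0166 * 0.9834
I = 0.0163

0.0163


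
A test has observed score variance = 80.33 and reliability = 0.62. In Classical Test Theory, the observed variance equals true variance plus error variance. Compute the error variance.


var_true = rxx * var_obs = 0.62 * 80.33 = 49.8046
var_error = var_obs - var_true
var_error = 80.33 - 49.8046
var_error = 30.5254

30.5254
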